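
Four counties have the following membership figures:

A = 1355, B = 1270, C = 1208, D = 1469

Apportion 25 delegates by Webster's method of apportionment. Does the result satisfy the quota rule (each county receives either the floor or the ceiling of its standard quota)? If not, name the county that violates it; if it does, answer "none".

none

Standard quotas: A 6.389, B 5.988, C 5.696, D 6.927.
Webster allocation: A 6, B 6, C 6, D 7.
Every allocation lies between the lower and upper quota.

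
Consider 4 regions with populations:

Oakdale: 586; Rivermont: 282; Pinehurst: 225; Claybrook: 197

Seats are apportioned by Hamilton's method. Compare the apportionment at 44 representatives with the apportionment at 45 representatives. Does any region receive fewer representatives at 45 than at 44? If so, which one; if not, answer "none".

At 44 seats: Oakdale 20, Rivermont 9, Pinehurst 8, Claybrook 7.
At 45 seats: Oakdale 20, Rivermont 10, Pinehurst 8, Claybrook 7.
No region's allocation decreased.

none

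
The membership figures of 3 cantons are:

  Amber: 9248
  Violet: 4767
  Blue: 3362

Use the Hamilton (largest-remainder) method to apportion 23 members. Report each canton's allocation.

Total 17377; standard divisor 17377/23 ≈ 755.522.
Standard quotas: Amber 12.2405, Violet 6.3095, Blue 4.4499.
Lower quotas: Amber 12, Violet 6, Blue 4 (sum 22, leaving 1 seat).
Remainders in descending order: Blue 0.4499, Violet 0.3095, Amber 0.2405.
The surplus seat goes to Blue.

Amber 12, Violet 6, Blue 5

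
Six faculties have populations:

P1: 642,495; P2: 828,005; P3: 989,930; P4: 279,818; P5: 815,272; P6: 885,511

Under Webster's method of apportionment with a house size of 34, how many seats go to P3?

8

Standard divisor 4441031/34 ≈ 130618.559; standard quotas: P1 4.919, P2 6.339, P3 7.579, P4 2.142, P5 6.242, P6 6.779.
Rounding to the nearest integer gives P1 5, P2 6, P3 8, P4 2, P5 6, P6 7 — total 34, matching the house size, so no adjustment is needed.
P3 receives 8.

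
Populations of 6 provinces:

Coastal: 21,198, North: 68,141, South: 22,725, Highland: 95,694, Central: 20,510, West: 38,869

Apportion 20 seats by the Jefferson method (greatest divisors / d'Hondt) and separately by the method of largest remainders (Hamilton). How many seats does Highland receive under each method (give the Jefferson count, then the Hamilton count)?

8 and 7

Jefferson: Coastal 1, North 5, South 2, Highland 8, Central 1, West 3.
Hamilton: Coastal 2, North 5, South 2, Highland 7, Central 1, West 3.
Highland gets 8 under Jefferson and 7 under Hamilton.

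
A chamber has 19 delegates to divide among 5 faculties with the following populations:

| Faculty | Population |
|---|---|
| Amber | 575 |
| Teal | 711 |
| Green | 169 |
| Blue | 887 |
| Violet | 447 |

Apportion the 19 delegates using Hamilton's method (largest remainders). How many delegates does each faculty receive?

Amber 4; Teal 5; Green 1; Blue 6; Violet 3

Standard divisor: 2789 ÷ 19 ≈ 146.789.
Standard quotas: Amber 3.917, Teal 4.844, Green 1.151, Blue 6.043, Violet 3.045.
Lower quotas: Amber 3, Teal 4, Green 1, Blue 6, Violet 3 (sum 17, leaving 2 seats).
Remainders in descending order: Amber 0.917, Teal 0.844, Green 0.151, Violet 0.045, Blue 0.043.
Largest remainders: Amber, Teal receive the extra seats.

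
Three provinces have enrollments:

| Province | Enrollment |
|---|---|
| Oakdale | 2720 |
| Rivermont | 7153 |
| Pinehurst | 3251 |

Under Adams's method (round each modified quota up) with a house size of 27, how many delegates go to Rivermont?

Standard divisor 13124/27 ≈ 486.074; standard quotas: Oakdale 5.596, Rivermont 14.716, Pinehurst 6.688.
Rounding up gives 6, 15, 7 = 28 seats, so the divisor must be adjusted.
With modified divisor 530: modified quotas Oakdale 5.132, Rivermont 13.496, Pinehurst 6.134.
Rounding up: Oakdale 6, Rivermont 14, Pinehurst 7 (total 27).
Rivermont receives 14.

14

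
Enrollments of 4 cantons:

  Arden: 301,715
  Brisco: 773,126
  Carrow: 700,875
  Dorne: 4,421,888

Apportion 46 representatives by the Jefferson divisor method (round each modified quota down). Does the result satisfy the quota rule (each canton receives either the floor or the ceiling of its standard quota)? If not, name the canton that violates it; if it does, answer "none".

Dorne

Standard quotas: Arden 2.239, Brisco 5.738, Carrow 5.202, Dorne 32.820.
Jefferson allocation: Arden 2, Brisco 5, Carrow 5, Dorne 34.
Dorne has quota 32.820 (lower 32, upper 33) but receives 34 — outside the quota interval.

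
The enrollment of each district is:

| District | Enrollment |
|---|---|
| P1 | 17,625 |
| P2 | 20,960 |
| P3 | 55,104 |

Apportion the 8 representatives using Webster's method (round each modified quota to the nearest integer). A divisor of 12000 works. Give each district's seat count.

P1 1; P2 2; P3 5

With modified divisor 12000: modified quotas P1 1.469, P2 1.747, P3 4.592.
Rounding to the nearest integer: P1 1, P2 2, P3 5 (total 8).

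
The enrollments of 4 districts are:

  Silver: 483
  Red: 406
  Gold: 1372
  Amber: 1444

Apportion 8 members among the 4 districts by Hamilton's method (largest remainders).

Total 3705; standard divisor 3705/8 ≈ 463.125.
Standard quotas: Silver 1.043, Red 0.877, Gold 2.962, Amber 3.118.
Lower quotas: Silver 1, Red 0, Gold 2, Amber 3 (sum 6, leaving 2 seats).
Remainders in descending order: Gold 0.962, Red 0.877, Amber 0.118, Silver 0.043.
The surplus seats go to Gold, Red.

Silver=1; Red=1; Gold=3; Amber=3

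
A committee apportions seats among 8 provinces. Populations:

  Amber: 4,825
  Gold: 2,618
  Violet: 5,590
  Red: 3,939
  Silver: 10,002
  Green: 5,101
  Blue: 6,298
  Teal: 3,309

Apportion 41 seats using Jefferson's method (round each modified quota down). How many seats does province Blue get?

6

Standard divisor 41682/41 ≈ 1016.634; standard quotas: Amber 4.746, Gold 2.575, Violet 5.499, Red 3.875, Silver 9.838, Green 5.018, Blue 6.195, Teal 3.255.
Rounding down gives 4, 2, 5, 3, 9, 5, 6, 3 = 37 seats, so the divisor must be adjusted.
With modified divisor 920: modified quotas Amber 5.245, Gold 2.846, Violet 6.076, Red 4.282, Silver 10.872, Green 5.545, Blue 6.846, Teal 3.597.
Rounding down: Amber 5, Gold 2, Violet 6, Red 4, Silver 10, Green 5, Blue 6, Teal 3 (total 41).
Blue receives 6.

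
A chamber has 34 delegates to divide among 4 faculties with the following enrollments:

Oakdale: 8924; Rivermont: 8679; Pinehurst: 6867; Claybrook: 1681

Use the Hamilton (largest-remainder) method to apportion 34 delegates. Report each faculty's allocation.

Standard divisor: 26151 ÷ 34 ≈ 769.147.
Standard quotas: Oakdale 11.6025, Rivermont 11.2839, Pinehurst 8.9281, Claybrook 2.1855.
Lower quotas: Oakdale 11, Rivermont 11, Pinehurst 8, Claybrook 2 (sum 32, leaving 2 seats).
Remainders in descending order: Pinehurst 0.9281, Oakdale 0.6025, Rivermont 0.2839, Claybrook 0.1855.
Largest remainders: Pinehurst, Oakdale receive the extra seats.

Oakdale: 12, Rivermont: 11, Pinehurst: 9, Claybrook: 2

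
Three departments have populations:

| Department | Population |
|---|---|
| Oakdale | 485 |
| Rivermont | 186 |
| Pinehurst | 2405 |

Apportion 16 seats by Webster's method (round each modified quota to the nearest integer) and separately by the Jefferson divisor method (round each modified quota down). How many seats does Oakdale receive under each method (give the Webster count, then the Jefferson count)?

Webster: Oakdale 3, Rivermont 1, Pinehurst 12.
Jefferson: Oakdale 2, Rivermont 1, Pinehurst 13.
Oakdale gets 3 under Webster and 2 under Jefferson.

3 and 2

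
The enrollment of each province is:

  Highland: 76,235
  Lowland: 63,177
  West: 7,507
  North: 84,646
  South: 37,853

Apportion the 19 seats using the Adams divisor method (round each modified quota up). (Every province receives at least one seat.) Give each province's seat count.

Highland 5, Lowland 4, West 1, North 6, South 3

Standard divisor 269418/19 ≈ 14179.895; standard quotas: Highland 5.376, Lowland 4.455, West 0.529, North 5.969, South 2.669.
Rounding up gives 6, 5, 1, 6, 3 = 21 seats, so the divisor must be adjusted.
With modified divisor 16400: modified quotas Highland 4.648, Lowland 3.852, West 0.458, North 5.161, South 2.308.
Rounding up: Highland 5, Lowland 4, West 1, North 6, South 3 (total 19).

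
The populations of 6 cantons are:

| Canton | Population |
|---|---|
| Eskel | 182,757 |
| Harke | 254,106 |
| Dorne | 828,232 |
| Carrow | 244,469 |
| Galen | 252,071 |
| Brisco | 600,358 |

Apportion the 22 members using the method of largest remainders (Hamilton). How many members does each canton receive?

The standard divisor is 2361993/22 ≈ 107363.318.
Standard quotas: Eskel 1.7022, Harke 2.3668, Dorne 7.7143, Carrow 2.2770, Galen 2.3478, Brisco 5.5918.
Lower quotas: Eskel 1, Harke 2, Dorne 7, Carrow 2, Galen 2, Brisco 5 (sum 19, leaving 3 seats).
Remainders in descending order: Dorne 0.7143, Eskel 0.7022, Brisco 0.5918, Harke 0.3668, Galen 0.3478, Carrow 0.2770.
Largest remainders: Dorne, Eskel, Brisco receive the extra seats.

Eskel=2; Harke=2; Dorne=8; Carrow=2; Galen=2; Brisco=6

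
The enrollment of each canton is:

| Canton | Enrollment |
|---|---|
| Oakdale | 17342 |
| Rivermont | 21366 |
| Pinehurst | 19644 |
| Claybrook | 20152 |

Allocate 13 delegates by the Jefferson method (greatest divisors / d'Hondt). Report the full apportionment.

Standard divisor 78504/13 ≈ 6038.769; standard quotas: Oakdale 2.872, Rivermont 3.538, Pinehurst 3.253, Claybrook 3.337.
Rounding down gives 2, 3, 3, 3 = 11 seats, so the divisor must be adjusted.
With modified divisor 5200: modified quotas Oakdale 3.335, Rivermont 4.109, Pinehurst 3.778, Claybrook 3.875.
Rounding down: Oakdale 3, Rivermont 4, Pinehurst 3, Claybrook 3 (total 13).

Oakdale 3; Rivermont 4; Pinehurst 3; Claybrook 3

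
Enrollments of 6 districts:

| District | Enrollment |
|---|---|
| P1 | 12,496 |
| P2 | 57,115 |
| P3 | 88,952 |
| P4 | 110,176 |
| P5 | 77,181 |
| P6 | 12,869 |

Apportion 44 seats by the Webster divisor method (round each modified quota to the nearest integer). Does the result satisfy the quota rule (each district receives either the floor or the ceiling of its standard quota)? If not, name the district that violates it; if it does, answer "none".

none

Standard quotas: P1 1.532, P2 7.004, P3 10.909, P4 13.511, P5 9.465, P6 1.578.
Webster allocation: P1 2, P2 7, P3 11, P4 13, P5 9, P6 2.
Every allocation lies between the lower and upper quota.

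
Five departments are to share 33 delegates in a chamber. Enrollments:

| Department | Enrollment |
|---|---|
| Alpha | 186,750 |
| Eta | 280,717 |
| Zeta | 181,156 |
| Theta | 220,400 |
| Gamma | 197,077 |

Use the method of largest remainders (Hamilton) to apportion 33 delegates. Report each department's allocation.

Alpha: 6, Eta: 9, Zeta: 5, Theta: 7, Gamma: 6

The standard divisor is 1066100/33 ≈ 32306.061.
Standard quotas: Alpha 5.7806, Eta 8.6893, Zeta 5.6075, Theta 6.8222, Gamma 6.1003.
Lower quotas: Alpha 5, Eta 8, Zeta 5, Theta 6, Gamma 6 (sum 30, leaving 3 seats).
Remainders in descending order: Theta 0.8222, Alpha 0.7806, Eta 0.6893, Zeta 0.6075, Gamma 0.1003.
The surplus seats go to Theta, Alpha, Eta.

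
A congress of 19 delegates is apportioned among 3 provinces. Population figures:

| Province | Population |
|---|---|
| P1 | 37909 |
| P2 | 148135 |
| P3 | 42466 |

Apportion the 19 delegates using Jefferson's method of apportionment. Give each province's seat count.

P1=3, P2=13, P3=3

Standard divisor 228510/19 ≈ 12026.842; standard quotas: P1 3.152, P2 12.317, P3 3.531.
Rounding down gives 3, 12, 3 = 18 seats, so the divisor must be adjusted.
With modified divisor 11000: modified quotas P1 3.446, P2 13.467, P3 3.861.
Rounding down: P1 3, P2 13, P3 3 (total 19).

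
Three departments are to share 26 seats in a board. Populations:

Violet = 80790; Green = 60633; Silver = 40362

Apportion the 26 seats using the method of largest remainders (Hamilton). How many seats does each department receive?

Violet 11; Green 9; Silver 6

Total 181785; standard divisor 181785/26 ≈ 6991.731.
Standard quotas: Violet 11.5551, Green 8.6721, Silver 5.7728.
Lower quotas: Violet 11, Green 8, Silver 5 (sum 24, leaving 2 seats).
Remainders in descending order: Silver 0.7728, Green 0.6721, Violet 0.5551.
The surplus seats go to Silver, Green.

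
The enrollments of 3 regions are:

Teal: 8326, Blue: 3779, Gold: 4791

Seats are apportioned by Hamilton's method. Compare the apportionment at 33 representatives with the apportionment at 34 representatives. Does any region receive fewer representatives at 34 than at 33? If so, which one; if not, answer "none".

At 33 seats: Teal 16, Blue 8, Gold 9.
At 34 seats: Teal 17, Blue 7, Gold 10.
Blue drops from 8 to 7.

Blue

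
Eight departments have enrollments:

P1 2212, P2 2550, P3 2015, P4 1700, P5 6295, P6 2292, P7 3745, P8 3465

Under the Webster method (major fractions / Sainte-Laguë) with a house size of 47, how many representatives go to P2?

5

Standard divisor 24274/47 ≈ 516.468; standard quotas: P1 4.283, P2 4.937, P3 3.901, P4 3.292, P5 12.189, P6 4.438, P7 7.251, P8 6.709.
Rounding to the nearest integer gives 4, 5, 4, 3, 12, 4, 7, 7 = 46 seats, so the divisor must be adjusted.
With modified divisor 506: modified quotas P1 4.372, P2 5.040, P3 3.982, P4 3.360, P5 12.441, P6 4.530, P7 7.401, P8 6.848.
Rounding to the nearest integer: P1 4, P2 5, P3 4, P4 3, P5 12, P6 5, P7 7, P8 7 (total 47).
P2 receives 5.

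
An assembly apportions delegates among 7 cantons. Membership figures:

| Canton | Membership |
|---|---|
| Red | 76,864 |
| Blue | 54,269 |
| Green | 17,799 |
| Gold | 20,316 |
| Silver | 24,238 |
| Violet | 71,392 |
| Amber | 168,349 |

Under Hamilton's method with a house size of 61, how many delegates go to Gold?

The standard divisor is 433227/61 ≈ 7102.082.
Standard quotas: Red 10.8227, Blue 7.6413, Green 2.5062, Gold 2.8606, Silver 3.4128, Violet 10.0523, Amber 23.7042.
Lower quotas: Red 10, Blue 7, Green 2, Gold 2, Silver 3, Violet 10, Amber 23 (sum 57, leaving 4 seats).
Remainders in descending order: Gold 0.8606, Red 0.8227, Amber 0.7042, Blue 0.6413, Green 0.5062, Silver 0.4128, Violet 0.0523.
The surplus seats go to Gold, Red, Amber, Blue.
Gold receives 3.

3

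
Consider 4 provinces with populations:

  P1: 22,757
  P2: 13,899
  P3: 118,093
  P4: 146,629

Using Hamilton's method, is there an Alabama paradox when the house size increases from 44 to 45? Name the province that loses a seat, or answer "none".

At 44 seats: P1 3, P2 2, P3 17, P4 22.
At 45 seats: P1 3, P2 2, P3 18, P4 22.
No province's allocation decreased.

none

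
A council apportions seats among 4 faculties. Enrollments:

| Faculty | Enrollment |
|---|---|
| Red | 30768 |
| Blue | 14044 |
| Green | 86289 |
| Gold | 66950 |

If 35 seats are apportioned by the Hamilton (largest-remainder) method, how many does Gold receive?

12

Total 198051; standard divisor 198051/35 ≈ 5658.6.
Standard quotas: Red 5.4374, Blue 2.4819, Green 15.2492, Gold 11.8315.
Lower quotas: Red 5, Blue 2, Green 15, Gold 11 (sum 33, leaving 2 seats).
Remainders in descending order: Gold 0.8315, Blue 0.4819, Red 0.4374, Green 0.2492.
Largest remainders: Gold, Blue receive the extra seats.
Gold receives 12.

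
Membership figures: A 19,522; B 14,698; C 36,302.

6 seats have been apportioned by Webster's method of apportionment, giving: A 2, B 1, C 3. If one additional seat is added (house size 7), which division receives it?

C

Priority for the next seat is population ÷ (current seats + 0.5).
Priorities: A 7808.800, B 9798.667, C 10372.000.
Highest priority: C.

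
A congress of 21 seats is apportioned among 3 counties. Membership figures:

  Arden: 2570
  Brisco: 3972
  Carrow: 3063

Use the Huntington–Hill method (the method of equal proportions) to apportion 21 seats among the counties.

With divisor 469: modified quotas Arden 5.480, Brisco 8.469, Carrow 6.531.
Geometric-mean thresholds: Arden √(5·6)=5.477, Brisco √(8·9)=8.485, Carrow √(6·7)=6.481.
Each quota rounded against its threshold gives Arden 6, Brisco 8, Carrow 7 (total 21).

Arden 6; Brisco 8; Carrow 7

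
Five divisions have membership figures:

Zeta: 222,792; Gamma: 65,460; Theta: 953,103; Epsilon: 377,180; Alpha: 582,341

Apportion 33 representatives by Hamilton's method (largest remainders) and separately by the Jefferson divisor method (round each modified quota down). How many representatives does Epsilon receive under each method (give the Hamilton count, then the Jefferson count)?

Hamilton: Zeta 3, Gamma 1, Theta 14, Epsilon 6, Alpha 9.
Jefferson: Zeta 3, Gamma 1, Theta 15, Epsilon 5, Alpha 9.
Epsilon gets 6 under Hamilton and 5 under Jefferson.

6 and 5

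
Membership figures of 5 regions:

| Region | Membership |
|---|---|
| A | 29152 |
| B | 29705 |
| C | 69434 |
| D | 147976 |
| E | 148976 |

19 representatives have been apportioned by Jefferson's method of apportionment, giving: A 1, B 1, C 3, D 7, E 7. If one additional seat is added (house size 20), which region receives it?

E

Priority for the next seat is population ÷ (current seats + 1).
Priorities: A 14576.000, B 14852.500, C 17358.500, D 18497.000, E 18622.000.
Highest priority: E.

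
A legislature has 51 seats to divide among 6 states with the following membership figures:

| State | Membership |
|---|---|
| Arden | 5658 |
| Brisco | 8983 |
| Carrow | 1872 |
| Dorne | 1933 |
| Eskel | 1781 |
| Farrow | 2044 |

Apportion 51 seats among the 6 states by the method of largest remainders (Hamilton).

The standard divisor is 22271/51 ≈ 436.686.
Standard quotas: Arden 12.9567, Brisco 20.5708, Carrow 4.2868, Dorne 4.4265, Eskel 4.0784, Farrow 4.6807.
Lower quotas: Arden 12, Brisco 20, Carrow 4, Dorne 4, Eskel 4, Farrow 4 (sum 48, leaving 3 seats).
Remainders in descending order: Arden 0.9567, Farrow 0.6807, Brisco 0.5708, Dorne 0.4265, Carrow 0.2868, Eskel 0.0784.
The surplus seats go to Arden, Farrow, Brisco.

Arden 13; Brisco 21; Carrow 4; Dorne 4; Eskel 4; Farrow 5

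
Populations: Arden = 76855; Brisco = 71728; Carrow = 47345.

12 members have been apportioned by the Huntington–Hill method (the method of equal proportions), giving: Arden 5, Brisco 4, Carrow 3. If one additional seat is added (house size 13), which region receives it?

Brisco

Priority for the next seat is population ÷ (√(s·(s+1))).
Priorities: Arden 14031.739, Brisco 16038.868, Carrow 13667.324.
Highest priority: Brisco.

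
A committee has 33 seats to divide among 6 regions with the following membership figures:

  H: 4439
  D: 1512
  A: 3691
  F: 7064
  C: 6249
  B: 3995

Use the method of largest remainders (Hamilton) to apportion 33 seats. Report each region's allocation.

H: 5, D: 2, A: 4, F: 9, C: 8, B: 5

Standard divisor: 26950 ÷ 33 ≈ 816.667.
Standard quotas: H 5.4355, D 1.8514, A 4.5196, F 8.6498, C 7.6518, B 4.8918.
Lower quotas: H 5, D 1, A 4, F 8, C 7, B 4 (sum 29, leaving 4 seats).
Remainders in descending order: B 0.8918, D 0.8514, C 0.6518, F 0.6498, A 0.5196, H 0.4355.
The surplus seats go to B, D, C, F.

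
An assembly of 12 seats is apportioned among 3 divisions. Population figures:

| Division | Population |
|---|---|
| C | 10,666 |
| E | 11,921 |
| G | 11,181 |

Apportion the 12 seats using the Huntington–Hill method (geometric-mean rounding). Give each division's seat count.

C 4, E 4, G 4

With divisor 2872: modified quotas C 3.714, E 4.151, G 3.893.
Geometric-mean thresholds: C √(3·4)=3.464, E √(4·5)=4.472, G √(3·4)=3.464.
Each quota rounded against its threshold gives C 4, E 4, G 4 (total 12).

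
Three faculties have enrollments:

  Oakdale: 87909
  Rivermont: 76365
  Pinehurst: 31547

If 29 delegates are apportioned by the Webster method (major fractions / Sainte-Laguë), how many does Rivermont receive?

11

Standard divisor 195821/29 ≈ 6752.448; standard quotas: Oakdale 13.019, Rivermont 11.309, Pinehurst 4.672.
Rounding to the nearest integer gives Oakdale 13, Rivermont 11, Pinehurst 5 — total 29, matching the house size, so no adjustment is needed.
Rivermont receives 11.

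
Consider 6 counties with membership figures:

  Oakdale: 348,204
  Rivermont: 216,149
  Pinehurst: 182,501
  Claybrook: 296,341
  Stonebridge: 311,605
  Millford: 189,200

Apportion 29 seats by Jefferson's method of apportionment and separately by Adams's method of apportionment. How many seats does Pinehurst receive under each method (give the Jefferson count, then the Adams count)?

3 and 4

Jefferson: Oakdale 7, Rivermont 4, Pinehurst 3, Claybrook 6, Stonebridge 6, Millford 3.
Adams: Oakdale 6, Rivermont 4, Pinehurst 4, Claybrook 5, Stonebridge 6, Millford 4.
Pinehurst gets 3 under Jefferson and 4 under Adams.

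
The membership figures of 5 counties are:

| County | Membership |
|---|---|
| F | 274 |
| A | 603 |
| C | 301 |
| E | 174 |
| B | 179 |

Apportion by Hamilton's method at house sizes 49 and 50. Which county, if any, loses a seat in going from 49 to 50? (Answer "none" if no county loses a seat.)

At 49 seats: F 9, A 19, C 10, E 5, B 6.
At 50 seats: F 9, A 20, C 10, E 5, B 6.
No county's allocation decreased.

none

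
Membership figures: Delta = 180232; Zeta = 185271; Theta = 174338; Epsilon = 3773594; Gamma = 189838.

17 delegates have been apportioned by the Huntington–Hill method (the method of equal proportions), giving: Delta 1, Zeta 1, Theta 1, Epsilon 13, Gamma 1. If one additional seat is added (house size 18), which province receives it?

Priority for the next seat is population ÷ (√(s·(s+1))).
Priorities: Delta 127443.269, Zeta 131006.380, Theta 123275.582, Epsilon 279717.397, Gamma 134235.737.
Highest priority: Epsilon.

Epsilon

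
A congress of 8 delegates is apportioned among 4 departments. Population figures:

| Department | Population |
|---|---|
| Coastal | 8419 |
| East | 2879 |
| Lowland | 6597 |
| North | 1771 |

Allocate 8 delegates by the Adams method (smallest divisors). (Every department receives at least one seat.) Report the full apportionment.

Coastal=3, East=1, Lowland=3, North=1

Standard divisor 19666/8 ≈ 2458.25; standard quotas: Coastal 3.425, East 1.171, Lowland 2.684, North 0.720.
Rounding up gives 4, 2, 3, 1 = 10 seats, so the divisor must be adjusted.
With modified divisor 3100: modified quotas Coastal 2.716, East 0.929, Lowland 2.128, North 0.571.
Rounding up: Coastal 3, East 1, Lowland 3, North 1 (total 8).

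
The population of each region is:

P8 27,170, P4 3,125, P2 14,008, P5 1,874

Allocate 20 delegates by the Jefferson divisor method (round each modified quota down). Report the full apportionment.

Standard divisor 46177/20 ≈ 2308.85; standard quotas: P8 11.768, P4 1.353, P2 6.067, P5 0.812.
Rounding down gives 11, 1, 6, 0 = 18 seats, so the divisor must be adjusted.
With modified divisor 2050: modified quotas P8 13.254, P4 1.524, P2 6.833, P5 0.914.
Rounding down: P8 13, P4 1, P2 6, P5 0 (total 20).

P8=13; P4=1; P2=6; P5=0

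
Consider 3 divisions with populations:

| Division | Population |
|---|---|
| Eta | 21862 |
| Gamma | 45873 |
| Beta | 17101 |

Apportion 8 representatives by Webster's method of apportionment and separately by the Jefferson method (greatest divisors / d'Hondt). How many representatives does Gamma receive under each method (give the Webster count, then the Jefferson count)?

Webster: Eta 2, Gamma 4, Beta 2.
Jefferson: Eta 2, Gamma 5, Beta 1.
Gamma gets 4 under Webster and 5 under Jefferson.

4 and 5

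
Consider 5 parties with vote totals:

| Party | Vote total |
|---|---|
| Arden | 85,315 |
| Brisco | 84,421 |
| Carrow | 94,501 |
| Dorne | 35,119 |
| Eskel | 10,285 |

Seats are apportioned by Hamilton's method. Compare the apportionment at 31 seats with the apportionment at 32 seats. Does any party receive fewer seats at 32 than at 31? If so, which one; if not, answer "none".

At 31 seats: Arden 9, Brisco 8, Carrow 9, Dorne 4, Eskel 1.
At 32 seats: Arden 9, Brisco 9, Carrow 10, Dorne 3, Eskel 1.
Dorne drops from 4 to 3.

Dorne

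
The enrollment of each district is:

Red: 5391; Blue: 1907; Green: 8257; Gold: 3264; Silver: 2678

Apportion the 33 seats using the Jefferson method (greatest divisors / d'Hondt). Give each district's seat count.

Red 8; Blue 3; Green 13; Gold 5; Silver 4

Standard divisor 21497/33 ≈ 651.424; standard quotas: Red 8.276, Blue 2.927, Green 12.675, Gold 5.011, Silver 4.111.
Rounding down gives 8, 2, 12, 5, 4 = 31 seats, so the divisor must be adjusted.
With modified divisor 620: modified quotas Red 8.695, Blue 3.076, Green 13.318, Gold 5.265, Silver 4.319.
Rounding down: Red 8, Blue 3, Green 13, Gold 5, Silver 4 (total 33).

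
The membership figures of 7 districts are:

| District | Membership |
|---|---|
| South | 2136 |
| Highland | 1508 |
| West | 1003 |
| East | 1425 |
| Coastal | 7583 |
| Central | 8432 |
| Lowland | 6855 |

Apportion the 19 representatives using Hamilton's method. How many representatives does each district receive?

South: 1, Highland: 1, West: 1, East: 1, Coastal: 5, Central: 6, Lowland: 4

Standard divisor: 28942 ÷ 19 ≈ 1523.263.
Standard quotas: South 1.4023, Highland 0.9900, West 0.6585, East 0.9355, Coastal 4.9781, Central 5.5355, Lowland 4.5002.
Lower quotas: South 1, Highland 0, West 0, East 0, Coastal 4, Central 5, Lowland 4 (sum 14, leaving 5 seats).
Remainders in descending order: Highland 0.9900, Coastal 0.9781, East 0.9355, West 0.6585, Central 0.5355, Lowland 0.5002, South 0.4023.
Largest remainders: Highland, Coastal, East, West, Central receive the extra seats.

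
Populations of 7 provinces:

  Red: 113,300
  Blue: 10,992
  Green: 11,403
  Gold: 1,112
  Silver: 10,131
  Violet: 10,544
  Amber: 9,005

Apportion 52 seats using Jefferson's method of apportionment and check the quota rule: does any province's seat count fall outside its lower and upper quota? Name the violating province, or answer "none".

Red

Standard quotas: Red 35.388, Blue 3.433, Green 3.562, Gold 0.347, Silver 3.164, Violet 3.293, Amber 2.813.
Jefferson allocation: Red 37, Blue 3, Green 3, Gold 0, Silver 3, Violet 3, Amber 3.
Red has quota 35.388 (lower 35, upper 36) but receives 37 — outside the quota interval.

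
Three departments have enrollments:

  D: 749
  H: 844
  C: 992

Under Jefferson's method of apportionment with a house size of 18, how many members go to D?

5

Standard divisor 2585/18 ≈ 143.611; standard quotas: D 5.215, H 5.877, C 6.908.
Rounding down gives 5, 5, 6 = 16 seats, so the divisor must be adjusted.
With modified divisor 130: modified quotas D 5.762, H 6.492, C 7.631.
Rounding down: D 5, H 6, C 7 (total 18).
D receives 5.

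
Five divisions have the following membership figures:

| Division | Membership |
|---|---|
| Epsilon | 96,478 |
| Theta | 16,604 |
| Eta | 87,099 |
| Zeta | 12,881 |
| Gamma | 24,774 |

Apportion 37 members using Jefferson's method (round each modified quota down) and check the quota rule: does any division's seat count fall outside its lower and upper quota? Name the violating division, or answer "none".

none

Standard quotas: Epsilon 15.009, Theta 2.583, Eta 13.550, Zeta 2.004, Gamma 3.854.
Jefferson allocation: Epsilon 15, Theta 2, Eta 14, Zeta 2, Gamma 4.
Every allocation lies between the lower and upper quota.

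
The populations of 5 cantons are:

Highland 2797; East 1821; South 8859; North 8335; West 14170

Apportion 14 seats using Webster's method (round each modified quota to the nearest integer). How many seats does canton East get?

Standard divisor 35982/14 ≈ 2570.143; standard quotas: Highland 1.088, East 0.709, South 3.447, North 3.243, West 5.513.
Rounding to the nearest integer gives Highland 1, East 1, South 3, North 3, West 6 — total 14, matching the house size, so no adjustment is needed.
East receives 1.

1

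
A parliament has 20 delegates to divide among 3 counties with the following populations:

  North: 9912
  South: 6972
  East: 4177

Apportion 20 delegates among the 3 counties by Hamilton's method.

Total 21061; standard divisor 21061/20 ≈ 1053.05.
Standard quotas: North 9.4127, South 6.6208, East 3.9666.
Lower quotas: North 9, South 6, East 3 (sum 18, leaving 2 seats).
Remainders in descending order: East 0.9666, South 0.6208, North 0.4127.
The surplus seats go to East, South.

North: 9, South: 7, East: 4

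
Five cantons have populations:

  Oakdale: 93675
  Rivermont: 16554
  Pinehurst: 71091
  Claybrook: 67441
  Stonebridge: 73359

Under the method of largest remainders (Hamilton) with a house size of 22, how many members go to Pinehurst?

5

Total 322120; standard divisor 322120/22 ≈ 14641.818.
Standard quotas: Oakdale 6.3978, Rivermont 1.1306, Pinehurst 4.8553, Claybrook 4.6061, Stonebridge 5.0102.
Lower quotas: Oakdale 6, Rivermont 1, Pinehurst 4, Claybrook 4, Stonebridge 5 (sum 20, leaving 2 seats).
Remainders in descending order: Pinehurst 0.8553, Claybrook 0.6061, Oakdale 0.3978, Rivermont 0.1306, Stonebridge 0.0102.
The surplus seats go to Pinehurst, Claybrook.
Pinehurst receives 5.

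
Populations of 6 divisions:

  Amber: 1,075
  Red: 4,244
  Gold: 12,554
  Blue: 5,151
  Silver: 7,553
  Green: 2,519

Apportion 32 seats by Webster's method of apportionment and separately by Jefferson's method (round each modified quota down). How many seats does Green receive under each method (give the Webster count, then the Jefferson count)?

3 and 2

Webster: Amber 1, Red 4, Gold 12, Blue 5, Silver 7, Green 3.
Jefferson: Amber 1, Red 4, Gold 13, Blue 5, Silver 7, Green 2.
Green gets 3 under Webster and 2 under Jefferson.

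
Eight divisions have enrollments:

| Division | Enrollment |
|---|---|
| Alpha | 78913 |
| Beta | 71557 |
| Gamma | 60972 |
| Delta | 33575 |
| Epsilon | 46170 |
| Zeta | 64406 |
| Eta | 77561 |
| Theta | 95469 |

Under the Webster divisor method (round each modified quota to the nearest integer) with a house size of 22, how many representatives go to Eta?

Standard divisor 528623/22 ≈ 24028.318; standard quotas: Alpha 3.284, Beta 2.978, Gamma 2.538, Delta 1.397, Epsilon 1.921, Zeta 2.680, Eta 3.228, Theta 3.973.
Rounding to the nearest integer gives Alpha 3, Beta 3, Gamma 3, Delta 1, Epsilon 2, Zeta 3, Eta 3, Theta 4 — total 22, matching the house size, so no adjustment is needed.
Eta receives 3.

3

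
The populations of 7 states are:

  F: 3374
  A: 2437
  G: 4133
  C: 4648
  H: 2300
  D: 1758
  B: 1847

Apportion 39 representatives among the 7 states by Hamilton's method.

The standard divisor is 20497/39 ≈ 525.564.
Standard quotas: F 6.420, A 4.637, G 7.864, C 8.844, H 4.376, D 3.345, B 3.514.
Lower quotas: F 6, A 4, G 7, C 8, H 4, D 3, B 3 (sum 35, leaving 4 seats).
Remainders in descending order: G 0.864, C 0.844, A 0.637, B 0.514, F 0.420, H 0.376, D 0.345.
Largest remainders: G, C, A, B receive the extra seats.

F 6, A 5, G 8, C 9, H 4, D 3, B 4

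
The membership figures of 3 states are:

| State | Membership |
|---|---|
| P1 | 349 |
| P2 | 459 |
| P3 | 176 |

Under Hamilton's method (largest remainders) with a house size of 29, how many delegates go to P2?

14

Total 984; standard divisor 984/29 ≈ 33.931.
Standard quotas: P1 10.286, P2 13.527, P3 5.187.
Lower quotas: P1 10, P2 13, P3 5 (sum 28, leaving 1 seat).
Remainders in descending order: P2 0.527, P1 0.286, P3 0.187.
The surplus seat goes to P2.
P2 receives 14.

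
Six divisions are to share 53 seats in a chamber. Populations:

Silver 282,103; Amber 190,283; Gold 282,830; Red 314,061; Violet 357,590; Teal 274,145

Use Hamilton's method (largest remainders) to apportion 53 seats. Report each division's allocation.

Total 1701012; standard divisor 1701012/53 ≈ 32094.566.
Standard quotas: Silver 8.7897, Amber 5.9288, Gold 8.8124, Red 9.7855, Violet 11.1418, Teal 8.5418.
Lower quotas: Silver 8, Amber 5, Gold 8, Red 9, Violet 11, Teal 8 (sum 49, leaving 4 seats).
Remainders in descending order: Amber 0.9288, Gold 0.8124, Silver 0.7897, Red 0.7855, Teal 0.5418, Violet 0.1418.
Largest remainders: Amber, Gold, Silver, Red receive the extra seats.

Silver 9, Amber 6, Gold 9, Red 10, Violet 11, Teal 8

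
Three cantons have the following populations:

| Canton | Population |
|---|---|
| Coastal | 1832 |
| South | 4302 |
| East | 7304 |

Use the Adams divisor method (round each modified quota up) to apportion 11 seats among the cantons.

Standard divisor 13438/11 ≈ 1221.636; standard quotas: Coastal 1.500, South 3.522, East 5.979.
Rounding up gives 2, 4, 6 = 12 seats, so the divisor must be adjusted.
With modified divisor 1450: modified quotas Coastal 1.263, South 2.967, East 5.037.
Rounding up: Coastal 2, South 3, East 6 (total 11).

Coastal 2; South 3; East 6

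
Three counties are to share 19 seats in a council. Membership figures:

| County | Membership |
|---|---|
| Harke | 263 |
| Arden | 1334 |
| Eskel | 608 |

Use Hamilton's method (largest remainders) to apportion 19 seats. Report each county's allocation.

Standard divisor: 2205 ÷ 19 ≈ 116.053.
Standard quotas: Harke 2.266, Arden 11.495, Eskel 5.239.
Lower quotas: Harke 2, Arden 11, Eskel 5 (sum 18, leaving 1 seat).
Remainders in descending order: Arden 0.495, Harke 0.266, Eskel 0.239.
Largest remainder: Arden receives the extra seat.

Harke=2, Arden=12, Eskel=5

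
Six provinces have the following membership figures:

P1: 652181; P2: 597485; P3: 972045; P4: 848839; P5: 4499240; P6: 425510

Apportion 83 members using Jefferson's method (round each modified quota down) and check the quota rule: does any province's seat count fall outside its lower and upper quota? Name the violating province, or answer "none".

Standard quotas: P1 6.770, P2 6.203, P3 10.091, P4 8.812, P5 46.707, P6 4.417.
Jefferson allocation: P1 6, P2 6, P3 10, P4 9, P5 48, P6 4.
P5 has quota 46.707 (lower 46, upper 47) but receives 48 — outside the quota interval.

P5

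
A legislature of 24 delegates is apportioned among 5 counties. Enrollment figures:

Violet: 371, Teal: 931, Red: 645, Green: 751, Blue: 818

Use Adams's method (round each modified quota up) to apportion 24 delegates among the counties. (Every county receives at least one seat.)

Standard divisor 3516/24 ≈ 146.5; standard quotas: Violet 2.532, Teal 6.355, Red 4.403, Green 5.126, Blue 5.584.
Rounding up gives 3, 7, 5, 6, 6 = 27 seats, so the divisor must be adjusted.
With modified divisor 162.4: modified quotas Violet 2.284, Teal 5.733, Red 3.972, Green 4.624, Blue 5.037.
Rounding up: Violet 3, Teal 6, Red 4, Green 5, Blue 6 (total 24).

Violet=3, Teal=6, Red=4, Green=5, Blue=6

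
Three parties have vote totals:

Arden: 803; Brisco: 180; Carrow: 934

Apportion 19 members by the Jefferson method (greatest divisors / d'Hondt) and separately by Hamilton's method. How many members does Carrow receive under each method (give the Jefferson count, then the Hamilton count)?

10 and 9

Jefferson: Arden 8, Brisco 1, Carrow 10.
Hamilton: Arden 8, Brisco 2, Carrow 9.
Carrow gets 10 under Jefferson and 9 under Hamilton.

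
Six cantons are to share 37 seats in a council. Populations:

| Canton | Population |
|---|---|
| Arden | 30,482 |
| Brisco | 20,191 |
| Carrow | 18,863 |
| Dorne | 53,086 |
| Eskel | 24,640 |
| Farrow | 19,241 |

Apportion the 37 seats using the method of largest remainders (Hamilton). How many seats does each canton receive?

Arden=7, Brisco=5, Carrow=4, Dorne=12, Eskel=5, Farrow=4

The standard divisor is 166503/37 ≈ 4500.081.
Standard quotas: Arden 6.7737, Brisco 4.4868, Carrow 4.1917, Dorne 11.7967, Eskel 5.4755, Farrow 4.2757.
Lower quotas: Arden 6, Brisco 4, Carrow 4, Dorne 11, Eskel 5, Farrow 4 (sum 34, leaving 3 seats).
Remainders in descending order: Dorne 0.7967, Arden 0.7737, Brisco 0.4868, Eskel 0.4755, Farrow 0.2757, Carrow 0.1917.
The surplus seats go to Dorne, Arden, Brisco.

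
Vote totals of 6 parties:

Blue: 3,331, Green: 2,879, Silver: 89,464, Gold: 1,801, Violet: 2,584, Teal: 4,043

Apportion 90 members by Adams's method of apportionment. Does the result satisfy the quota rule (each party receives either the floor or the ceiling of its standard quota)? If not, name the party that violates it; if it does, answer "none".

Standard quotas: Blue 2.880, Green 2.489, Silver 77.345, Gold 1.557, Violet 2.234, Teal 3.495.
Adams allocation: Blue 3, Green 3, Silver 75, Gold 2, Violet 3, Teal 4.
Silver has quota 77.345 (lower 77, upper 78) but receives 75 — outside the quota interval.

Silver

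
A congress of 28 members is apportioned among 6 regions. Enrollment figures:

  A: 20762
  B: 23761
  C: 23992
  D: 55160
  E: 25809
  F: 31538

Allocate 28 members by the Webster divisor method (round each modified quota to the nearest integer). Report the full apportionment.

Standard divisor 181022/28 ≈ 6465.071; standard quotas: A 3.211, B 3.675, C 3.711, D 8.532, E 3.992, F 4.878.
Rounding to the nearest integer gives 3, 4, 4, 9, 4, 5 = 29 seats, so the divisor must be adjusted.
With modified divisor 6600: modified quotas A 3.146, B 3.600, C 3.635, D 8.358, E 3.910, F 4.778.
Rounding to the nearest integer: A 3, B 4, C 4, D 8, E 4, F 5 (total 28).

A=3; B=4; C=4; D=8; E=4; F=5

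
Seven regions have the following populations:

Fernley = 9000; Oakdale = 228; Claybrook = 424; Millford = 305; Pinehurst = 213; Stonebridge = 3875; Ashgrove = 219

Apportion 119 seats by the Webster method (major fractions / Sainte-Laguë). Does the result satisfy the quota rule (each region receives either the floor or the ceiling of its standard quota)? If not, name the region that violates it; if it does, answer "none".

Standard quotas: Fernley 75.084, Oakdale 1.902, Claybrook 3.537, Millford 2.545, Pinehurst 1.777, Stonebridge 32.328, Ashgrove 1.827.
Webster allocation: Fernley 74, Oakdale 2, Claybrook 4, Millford 3, Pinehurst 2, Stonebridge 32, Ashgrove 2.
Fernley has quota 75.084 (lower 75, upper 76) but receives 74 — outside the quota interval.

Fernley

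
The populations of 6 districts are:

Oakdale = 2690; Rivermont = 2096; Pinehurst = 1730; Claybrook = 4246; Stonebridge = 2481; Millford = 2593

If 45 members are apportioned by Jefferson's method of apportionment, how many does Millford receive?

Standard divisor 15836/45 ≈ 351.911; standard quotas: Oakdale 7.644, Rivermont 5.956, Pinehurst 4.916, Claybrook 12.066, Stonebridge 7.050, Millford 7.368.
Rounding down gives 7, 5, 4, 12, 7, 7 = 42 seats, so the divisor must be adjusted.
With modified divisor 330: modified quotas Oakdale 8.152, Rivermont 6.352, Pinehurst 5.242, Claybrook 12.867, Stonebridge 7.518, Millford 7.858.
Rounding down: Oakdale 8, Rivermont 6, Pinehurst 5, Claybrook 12, Stonebridge 7, Millford 7 (total 45).
Millford receives 7.

7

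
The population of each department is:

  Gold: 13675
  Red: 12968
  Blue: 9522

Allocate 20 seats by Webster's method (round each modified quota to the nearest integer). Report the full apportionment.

Gold=8, Red=7, Blue=5

Standard divisor 36165/20 ≈ 1808.25; standard quotas: Gold 7.563, Red 7.172, Blue 5.266.
Rounding to the nearest integer gives Gold 8, Red 7, Blue 5 — total 20, matching the house size, so no adjustment is needed.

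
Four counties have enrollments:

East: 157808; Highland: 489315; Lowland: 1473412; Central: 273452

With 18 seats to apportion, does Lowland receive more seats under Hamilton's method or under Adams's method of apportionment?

Hamilton

Hamilton: East 1, Highland 4, Lowland 11, Central 2.
Adams: East 2, Highland 4, Lowland 10, Central 2.
Lowland gets 11 under Hamilton and 10 under Adams.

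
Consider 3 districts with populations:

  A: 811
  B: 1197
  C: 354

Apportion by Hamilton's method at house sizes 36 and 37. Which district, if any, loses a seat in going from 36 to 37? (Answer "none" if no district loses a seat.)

At 36 seats: A 12, B 18, C 6.
At 37 seats: A 13, B 19, C 5.
C drops from 6 to 5.

C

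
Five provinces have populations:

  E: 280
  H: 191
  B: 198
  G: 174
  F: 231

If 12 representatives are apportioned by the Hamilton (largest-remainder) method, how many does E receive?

Standard divisor: 1074 ÷ 12 ≈ 89.5.
Standard quotas: E 3.128, H 2.134, B 2.212, G 1.944, F 2.581.
Lower quotas: E 3, H 2, B 2, G 1, F 2 (sum 10, leaving 2 seats).
Remainders in descending order: G 0.944, F 0.581, B 0.212, H 0.134, E 0.128.
The surplus seats go to G, F.
E receives 3.

3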